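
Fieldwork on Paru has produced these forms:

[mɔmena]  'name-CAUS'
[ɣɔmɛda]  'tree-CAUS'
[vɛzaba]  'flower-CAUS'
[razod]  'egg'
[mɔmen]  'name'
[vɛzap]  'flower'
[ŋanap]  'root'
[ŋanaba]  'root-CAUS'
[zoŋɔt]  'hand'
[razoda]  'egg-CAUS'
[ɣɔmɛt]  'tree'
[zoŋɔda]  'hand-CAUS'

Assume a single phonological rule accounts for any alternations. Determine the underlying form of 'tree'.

In [ɣɔmɛt] and [ɣɔmɛda] the final segment of 'tree' alternates: [t] ~ [d].
The stem 'egg' ([razod], [razoda]) shows [d] unchanged in both environments, so [d] cannot be basic with [t] derived in isolation.
Therefore /t/ is basic and [d] is derived by intervocalic voicing (voiceless stops become voiced between vowels).
The underlying form of 'tree' is therefore /ɣɔmɛt/.

/ɣɔmɛt/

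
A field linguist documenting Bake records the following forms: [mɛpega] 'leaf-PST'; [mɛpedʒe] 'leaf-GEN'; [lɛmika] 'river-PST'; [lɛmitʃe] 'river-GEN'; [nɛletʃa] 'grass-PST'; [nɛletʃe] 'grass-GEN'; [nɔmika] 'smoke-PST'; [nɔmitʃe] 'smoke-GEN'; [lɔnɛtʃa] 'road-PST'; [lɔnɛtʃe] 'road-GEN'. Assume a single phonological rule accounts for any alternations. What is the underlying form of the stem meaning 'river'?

The root 'river' surfaces as [lɛmika] and [lɛmitʃe], with a stem-final [k] ~ [tʃ] alternation.
Compare 'road', with invariant [tʃ] in [lɔnɛtʃa] and [lɔnɛtʃe]: an analysis with underlying /tʃ/ and a rule producing [k] before the PST suffix would wrongly predict alternation here too.
Therefore /k/ is basic and [tʃ] is derived by palatalization before a front vowel (/k/ and /g/ become palato-alveolar [tʃ] and [dʒ] before a front vowel).
Hence 'river' is /lɛmik/ underlyingly.

/lɛmik/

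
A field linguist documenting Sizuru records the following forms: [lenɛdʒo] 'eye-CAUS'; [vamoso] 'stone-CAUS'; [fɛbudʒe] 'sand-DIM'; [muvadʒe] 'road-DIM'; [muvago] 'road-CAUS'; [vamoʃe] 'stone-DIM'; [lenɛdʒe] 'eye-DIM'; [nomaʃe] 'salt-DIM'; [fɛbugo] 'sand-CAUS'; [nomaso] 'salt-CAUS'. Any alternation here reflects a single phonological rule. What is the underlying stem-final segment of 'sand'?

In [fɛbudʒe] and [fɛbugo] the final segment of 'sand' alternates: [dʒ] ~ [g].
Compare 'eye', with invariant [dʒ] in [lenɛdʒe] and [lenɛdʒo]: an analysis with underlying /dʒ/ and a rule producing [g] before the CAUS suffix would wrongly predict alternation here too.
The alternation reflects palatalization before a front vowel: /g/ and /s/ become palato-alveolar [dʒ] and [ʃ] before a front vowel. /g/ is underlying.

/g/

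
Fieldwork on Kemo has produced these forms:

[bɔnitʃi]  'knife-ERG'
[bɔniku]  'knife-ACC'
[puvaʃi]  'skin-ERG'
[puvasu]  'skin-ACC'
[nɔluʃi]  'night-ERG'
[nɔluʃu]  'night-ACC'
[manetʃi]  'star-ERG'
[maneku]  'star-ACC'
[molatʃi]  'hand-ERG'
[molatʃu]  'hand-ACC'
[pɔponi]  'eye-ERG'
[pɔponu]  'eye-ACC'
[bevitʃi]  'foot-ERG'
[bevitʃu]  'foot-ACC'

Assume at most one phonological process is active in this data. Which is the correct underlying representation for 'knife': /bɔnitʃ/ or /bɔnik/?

/bɔnik/

The root 'knife' surfaces as [bɔnitʃi] and [bɔniku], with a stem-final [tʃ] ~ [k] alternation.
But 'hand' keeps [tʃ] in both environments ([molatʃi], [molatʃu]), so there is no rule changing /tʃ/ to [k] before the ACC suffix.
The alternation reflects palatalization before a front vowel: /k/ and /s/ become palato-alveolar [tʃ] and [ʃ] before a front vowel. /k/ is underlying.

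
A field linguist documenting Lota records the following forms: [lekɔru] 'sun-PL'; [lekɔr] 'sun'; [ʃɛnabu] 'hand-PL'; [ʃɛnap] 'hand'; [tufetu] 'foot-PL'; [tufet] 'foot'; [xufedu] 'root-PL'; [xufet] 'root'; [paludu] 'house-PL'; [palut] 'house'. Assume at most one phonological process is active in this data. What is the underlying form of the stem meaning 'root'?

The root 'root' surfaces as [xufedu] and [xufet], with a stem-final [d] ~ [t] alternation.
But 'foot' keeps [t] in both environments ([tufetu], [tufet]), so there is no rule changing /t/ to [d] before the PL suffix.
The alternation reflects word-final obstruent devoicing: voiced obstruents become voiceless word-finally. /d/ is underlying.

/xufed/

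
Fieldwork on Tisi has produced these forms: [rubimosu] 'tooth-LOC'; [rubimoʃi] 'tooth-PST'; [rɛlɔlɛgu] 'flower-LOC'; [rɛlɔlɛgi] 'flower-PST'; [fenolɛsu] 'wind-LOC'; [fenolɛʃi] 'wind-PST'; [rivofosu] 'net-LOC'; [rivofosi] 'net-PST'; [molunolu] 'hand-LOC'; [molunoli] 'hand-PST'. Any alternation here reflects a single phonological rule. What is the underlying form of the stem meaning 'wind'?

'wind' shows [s] ~ [ʃ] at the end of the stem ([fenolɛsu] vs [fenolɛʃi]).
The stem 'net' ([rivofosu], [rivofosi]) shows [s] unchanged in both environments, so [s] cannot be basic with [ʃ] derived before the PST suffix.
So /ʃ/ is underlying, and a rule of depalatalization — palato-alveolar /ʃ/ becomes [s] when no front vowel follows — gives [s].

/fenolɛʃ/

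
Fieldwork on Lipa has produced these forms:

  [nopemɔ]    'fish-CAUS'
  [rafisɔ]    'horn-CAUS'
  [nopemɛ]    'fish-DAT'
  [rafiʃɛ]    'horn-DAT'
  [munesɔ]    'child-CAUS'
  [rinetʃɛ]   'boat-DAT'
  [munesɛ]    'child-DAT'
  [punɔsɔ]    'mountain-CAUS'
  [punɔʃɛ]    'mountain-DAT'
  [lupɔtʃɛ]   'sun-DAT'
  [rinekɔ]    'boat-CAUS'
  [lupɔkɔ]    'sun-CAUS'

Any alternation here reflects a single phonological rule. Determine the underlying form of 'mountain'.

/punɔʃ/

In [punɔʃɛ] and [punɔsɔ] the final segment of 'mountain' alternates: [ʃ] ~ [s].
The stem 'child' ([munesɛ], [munesɔ]) shows [s] unchanged in both environments, so [s] cannot be basic with [ʃ] derived before the DAT suffix.
The underlying segment must be /ʃ/; palato-alveolar /tʃ/ and /ʃ/ become [k] and [s] when no front vowel follows, yielding [s] there.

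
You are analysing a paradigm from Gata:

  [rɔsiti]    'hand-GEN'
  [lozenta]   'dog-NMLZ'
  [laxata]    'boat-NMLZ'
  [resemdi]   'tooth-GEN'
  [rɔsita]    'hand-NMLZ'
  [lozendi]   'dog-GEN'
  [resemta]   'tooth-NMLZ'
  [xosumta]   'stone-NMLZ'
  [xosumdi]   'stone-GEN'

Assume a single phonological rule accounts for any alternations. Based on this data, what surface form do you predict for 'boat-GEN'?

[laxati]

The GEN morpheme has two allomorphs, [-di] and [-ti].
By contrast the NMLZ suffix keeps its initial [t] throughout — that segment must be underlying.
The GEN suffix is therefore /-di/ underlyingly, with post-vocalic devoicing: voiced stops become voiceless after a vowel.
After 'boat', which ends in a vowel, the suffix surfaces as [-ti], giving [laxati].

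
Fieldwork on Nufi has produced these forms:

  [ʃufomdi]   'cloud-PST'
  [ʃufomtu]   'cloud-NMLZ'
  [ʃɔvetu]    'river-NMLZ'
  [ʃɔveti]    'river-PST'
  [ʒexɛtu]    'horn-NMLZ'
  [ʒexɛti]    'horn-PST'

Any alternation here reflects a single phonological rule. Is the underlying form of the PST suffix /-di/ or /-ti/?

The PST morpheme has two allomorphs, [-di] and [-ti].
By contrast the NMLZ suffix keeps its initial [t] throughout — that segment must be underlying.
So the underlying form is /-di/, and voiced stops become voiceless after a vowel.

/-di/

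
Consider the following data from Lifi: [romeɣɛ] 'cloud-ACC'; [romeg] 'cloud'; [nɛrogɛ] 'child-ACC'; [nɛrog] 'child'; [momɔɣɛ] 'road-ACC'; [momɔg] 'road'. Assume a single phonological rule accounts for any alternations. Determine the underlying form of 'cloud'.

In [romeɣɛ] and [romeg] the final segment of 'cloud' alternates: [ɣ] ~ [g].
Compare 'child', with invariant [g] in [nɛrogɛ] and [nɛrog]: an analysis with underlying /g/ and a rule producing [ɣ] before the ACC suffix would wrongly predict alternation here too.
The underlying segment must be /ɣ/; voiced fricatives become stops word-finally, yielding [g] there.
So 'cloud' = /romeɣ/.

/romeɣ/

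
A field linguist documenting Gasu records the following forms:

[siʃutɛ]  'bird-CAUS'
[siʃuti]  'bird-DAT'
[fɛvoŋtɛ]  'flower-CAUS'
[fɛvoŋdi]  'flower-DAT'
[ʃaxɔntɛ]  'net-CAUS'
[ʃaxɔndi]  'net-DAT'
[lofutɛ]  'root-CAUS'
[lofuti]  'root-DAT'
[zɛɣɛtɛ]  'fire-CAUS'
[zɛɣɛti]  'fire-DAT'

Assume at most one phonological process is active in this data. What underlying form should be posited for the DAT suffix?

/-di/

The DAT morpheme has two allomorphs, [-di] and [-ti].
By contrast the CAUS suffix keeps its initial [t] throughout — that segment must be underlying.
The DAT suffix is therefore /-di/ underlyingly, with post-vocalic devoicing: voiced stops become voiceless after a vowel.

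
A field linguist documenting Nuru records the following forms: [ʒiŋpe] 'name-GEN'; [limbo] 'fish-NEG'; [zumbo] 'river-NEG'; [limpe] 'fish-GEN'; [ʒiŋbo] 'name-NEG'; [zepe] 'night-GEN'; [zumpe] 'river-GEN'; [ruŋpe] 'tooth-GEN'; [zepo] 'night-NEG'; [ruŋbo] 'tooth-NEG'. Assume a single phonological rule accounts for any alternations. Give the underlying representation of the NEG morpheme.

The NEG suffix surfaces as [-bo] and [-po], depending on the final segment of the stem.
By contrast the GEN suffix keeps its initial [p] throughout — that segment must be underlying.
So the underlying form is /-bo/, and voiced stops become voiceless after a vowel.

/-bo/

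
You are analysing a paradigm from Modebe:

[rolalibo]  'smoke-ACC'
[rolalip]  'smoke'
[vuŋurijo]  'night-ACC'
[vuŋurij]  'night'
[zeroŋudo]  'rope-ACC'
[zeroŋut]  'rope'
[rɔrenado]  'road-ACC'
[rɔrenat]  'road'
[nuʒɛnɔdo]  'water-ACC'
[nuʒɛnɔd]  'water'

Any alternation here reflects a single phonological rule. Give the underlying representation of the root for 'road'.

'road' shows [d] ~ [t] at the end of the stem ([rɔrenado] vs [rɔrenat]).
If /d/ were underlying and a rule turned it into [t] in isolation, 'water' would also alternate; but it has [d] in both [nuʒɛnɔdo] and [nuʒɛnɔd].
Therefore /t/ is basic and [d] is derived by intervocalic voicing (voiceless stops become voiced between vowels).
Hence 'road' is /rɔrenat/ underlyingly.

/rɔrenat/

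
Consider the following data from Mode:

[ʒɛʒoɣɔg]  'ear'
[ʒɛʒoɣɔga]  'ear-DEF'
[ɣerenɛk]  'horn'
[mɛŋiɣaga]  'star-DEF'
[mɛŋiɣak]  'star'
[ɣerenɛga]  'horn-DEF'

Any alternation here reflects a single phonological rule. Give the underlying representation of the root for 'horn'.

/ɣerenɛk/

'horn' shows [g] ~ [k] at the end of the stem ([ɣerenɛga] vs [ɣerenɛk]).
Compare 'ear', with invariant [g] in [ʒɛʒoɣɔga] and [ʒɛʒoɣɔg]: an analysis with underlying /g/ and a rule producing [k] in isolation would wrongly predict alternation here too.
So /k/ is underlying, and a rule of intervocalic voicing — voiceless stops become voiced between vowels — gives [g].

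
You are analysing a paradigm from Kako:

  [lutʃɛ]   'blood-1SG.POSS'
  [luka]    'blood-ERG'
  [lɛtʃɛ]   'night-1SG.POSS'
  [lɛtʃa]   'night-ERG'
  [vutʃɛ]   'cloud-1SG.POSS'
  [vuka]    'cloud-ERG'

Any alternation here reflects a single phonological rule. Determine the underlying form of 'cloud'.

/vuk/

The stem for 'cloud' ends in [tʃ] in [vutʃɛ] but [k] in [vuka].
If /tʃ/ were underlying and a rule turned it into [k] before the ERG suffix, 'night' would also alternate; but it has [tʃ] in both [lɛtʃɛ] and [lɛtʃa].
The alternation reflects palatalization before a front vowel: /k/ becomes palato-alveolar [tʃ] before a front vowel. /k/ is underlying.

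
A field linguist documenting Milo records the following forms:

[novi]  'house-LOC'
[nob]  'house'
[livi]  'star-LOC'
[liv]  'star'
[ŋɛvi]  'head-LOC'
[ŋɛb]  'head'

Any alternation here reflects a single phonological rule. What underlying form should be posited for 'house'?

In [novi] and [nob] the final segment of 'house' alternates: [v] ~ [b].
The stem 'star' ([livi], [liv]) shows [v] unchanged in both environments, so [v] cannot be basic with [b] derived in isolation.
The alternation reflects intervocalic spirantization: voiced stops become fricatives between vowels. /b/ is underlying.

/nob/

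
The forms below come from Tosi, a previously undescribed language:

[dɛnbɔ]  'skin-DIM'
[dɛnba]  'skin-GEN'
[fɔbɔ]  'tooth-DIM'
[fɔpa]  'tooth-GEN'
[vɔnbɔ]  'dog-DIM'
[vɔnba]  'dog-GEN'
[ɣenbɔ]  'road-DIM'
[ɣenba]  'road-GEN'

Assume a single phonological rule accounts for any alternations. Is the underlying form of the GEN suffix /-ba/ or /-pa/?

The GEN suffix surfaces as [-ba] and [-pa], depending on the final segment of the stem.
The DIM suffix, which begins with [b], is invariant after every stem; so [b] is not altered by any rule here.
The GEN suffix is therefore /-pa/ underlyingly, with post-nasal voicing: voiceless stops become voiced after a nasal.

/-pa/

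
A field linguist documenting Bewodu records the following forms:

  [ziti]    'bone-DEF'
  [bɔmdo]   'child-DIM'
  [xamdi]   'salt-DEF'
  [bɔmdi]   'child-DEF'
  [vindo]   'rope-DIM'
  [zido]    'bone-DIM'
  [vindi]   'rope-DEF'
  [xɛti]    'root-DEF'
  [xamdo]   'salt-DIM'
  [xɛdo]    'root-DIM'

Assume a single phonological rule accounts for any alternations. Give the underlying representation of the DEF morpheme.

The DEF morpheme has two allomorphs, [-di] and [-ti].
By contrast the DIM suffix keeps its initial [d] throughout — that segment must be underlying.
So the underlying form is /-ti/, and voiceless stops become voiced after a nasal.

/-ti/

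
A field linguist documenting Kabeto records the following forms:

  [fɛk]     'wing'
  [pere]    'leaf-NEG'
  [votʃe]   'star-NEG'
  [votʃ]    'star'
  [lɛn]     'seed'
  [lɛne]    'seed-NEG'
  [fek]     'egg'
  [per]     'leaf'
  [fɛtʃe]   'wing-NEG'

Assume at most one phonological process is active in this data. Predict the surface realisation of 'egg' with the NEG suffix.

In [fɛk] and [fɛtʃe] the final segment of 'wing' alternates: [k] ~ [tʃ].
If /tʃ/ were underlying and a rule turned it into [k] in isolation, 'star' would also alternate; but it has [tʃ] in both [votʃ] and [votʃe].
The alternation reflects palatalization before a front vowel: /k/ becomes palato-alveolar [tʃ] before a front vowel. /k/ is underlying.
The one attested form of 'egg', [fek], shows underlying /fek/. Applying the same rule before a front vowel gives [fetʃe].

[fetʃe]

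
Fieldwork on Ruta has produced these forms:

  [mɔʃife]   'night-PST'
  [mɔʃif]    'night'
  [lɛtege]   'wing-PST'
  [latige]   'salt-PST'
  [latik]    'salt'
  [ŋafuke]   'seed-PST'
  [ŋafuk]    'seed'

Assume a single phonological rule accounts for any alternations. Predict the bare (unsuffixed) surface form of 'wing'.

[lɛtek]

In [latige] and [latik] the final segment of 'salt' alternates: [g] ~ [k].
But 'seed' keeps [k] in both environments ([ŋafuke], [ŋafuk]), so there is no rule changing /k/ to [g] before the PST suffix.
The underlying segment must be /g/; voiced obstruents become voiceless word-finally, yielding [k] there.
The one attested form of 'wing', [lɛtege], shows underlying /lɛteg/. Applying the same rule word-finally gives [lɛtek].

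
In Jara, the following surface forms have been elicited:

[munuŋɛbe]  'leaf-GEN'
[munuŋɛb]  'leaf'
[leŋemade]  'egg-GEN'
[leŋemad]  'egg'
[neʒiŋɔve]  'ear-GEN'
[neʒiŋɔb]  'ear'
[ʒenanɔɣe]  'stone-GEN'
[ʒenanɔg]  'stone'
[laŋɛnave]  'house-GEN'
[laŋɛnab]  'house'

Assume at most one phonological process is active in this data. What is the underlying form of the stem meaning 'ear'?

'ear' shows [v] ~ [b] at the end of the stem ([neʒiŋɔve] vs [neʒiŋɔb]).
Compare 'leaf', with invariant [b] in [munuŋɛbe] and [munuŋɛb]: an analysis with underlying /b/ and a rule producing [v] before the GEN suffix would wrongly predict alternation here too.
So /v/ is underlying, and a rule of word-final hardening — voiced fricatives become stops word-finally — gives [b].
So 'ear' = /neʒiŋɔv/.

/neʒiŋɔv/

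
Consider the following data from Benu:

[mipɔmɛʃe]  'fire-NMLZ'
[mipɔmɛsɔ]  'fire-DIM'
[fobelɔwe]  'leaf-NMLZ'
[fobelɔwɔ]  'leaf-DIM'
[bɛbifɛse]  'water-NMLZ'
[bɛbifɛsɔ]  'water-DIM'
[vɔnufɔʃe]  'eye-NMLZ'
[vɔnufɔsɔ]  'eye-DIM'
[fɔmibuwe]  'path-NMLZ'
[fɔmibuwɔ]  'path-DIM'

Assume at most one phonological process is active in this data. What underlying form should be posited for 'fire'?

The stem for 'fire' ends in [ʃ] in [mipɔmɛʃe] but [s] in [mipɔmɛsɔ].
But 'water' keeps [s] in both environments ([bɛbifɛse], [bɛbifɛsɔ]), so there is no rule changing /s/ to [ʃ] before the NMLZ suffix.
The alternation reflects depalatalization: palato-alveolar /ʃ/ becomes [s] when no front vowel follows. /ʃ/ is underlying.

/mipɔmɛʃ/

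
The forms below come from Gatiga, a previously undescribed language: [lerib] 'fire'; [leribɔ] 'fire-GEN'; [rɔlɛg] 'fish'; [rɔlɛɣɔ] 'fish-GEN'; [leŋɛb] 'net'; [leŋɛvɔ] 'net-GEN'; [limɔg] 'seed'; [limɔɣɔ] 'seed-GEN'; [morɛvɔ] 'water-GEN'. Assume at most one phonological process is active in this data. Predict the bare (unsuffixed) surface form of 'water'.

In [leŋɛb] and [leŋɛvɔ] the final segment of 'net' alternates: [b] ~ [v].
If /b/ were underlying and a rule turned it into [v] before the GEN suffix, 'fire' would also alternate; but it has [b] in both [lerib] and [leribɔ].
The underlying segment must be /v/; voiced fricatives become stops word-finally, yielding [b] there.
From [morɛvɔ] the stem 'water' is /morɛv/; word-finally this yields [morɛb].

[morɛb]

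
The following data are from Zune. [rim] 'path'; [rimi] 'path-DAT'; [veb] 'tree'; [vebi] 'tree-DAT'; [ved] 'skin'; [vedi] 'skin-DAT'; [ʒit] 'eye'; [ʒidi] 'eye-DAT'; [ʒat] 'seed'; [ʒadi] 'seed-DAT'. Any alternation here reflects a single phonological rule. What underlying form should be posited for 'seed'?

The root 'seed' surfaces as [ʒat] and [ʒadi], with a stem-final [t] ~ [d] alternation.
But 'skin' keeps [d] in both environments ([ved], [vedi]), so there is no rule changing /d/ to [t] in isolation.
The underlying segment must be /t/; voiceless stops become voiced between vowels, yielding [d] there.

/ʒat/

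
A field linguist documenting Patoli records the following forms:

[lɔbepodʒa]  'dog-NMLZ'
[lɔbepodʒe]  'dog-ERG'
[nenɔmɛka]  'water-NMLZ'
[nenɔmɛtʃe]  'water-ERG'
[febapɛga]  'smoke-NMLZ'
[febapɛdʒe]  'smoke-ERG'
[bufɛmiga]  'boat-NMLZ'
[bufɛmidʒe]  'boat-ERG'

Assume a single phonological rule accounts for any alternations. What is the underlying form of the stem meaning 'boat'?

The root 'boat' surfaces as [bufɛmiga] and [bufɛmidʒe], with a stem-final [g] ~ [dʒ] alternation.
If /dʒ/ were underlying and a rule turned it into [g] before the NMLZ suffix, 'dog' would also alternate; but it has [dʒ] in both [lɔbepodʒa] and [lɔbepodʒe].
The underlying segment must be /g/; /k/ and /g/ become palato-alveolar [tʃ] and [dʒ] before a front vowel, yielding [dʒ] there.
The underlying form of 'boat' is therefore /bufɛmig/.

/bufɛmig/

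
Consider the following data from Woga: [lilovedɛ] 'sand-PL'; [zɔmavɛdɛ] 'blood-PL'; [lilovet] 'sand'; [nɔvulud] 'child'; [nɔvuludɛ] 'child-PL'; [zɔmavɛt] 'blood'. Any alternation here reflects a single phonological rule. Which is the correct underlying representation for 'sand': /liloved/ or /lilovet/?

/lilovet/

The stem for 'sand' ends in [t] in [lilovet] but [d] in [lilovedɛ].
The stem 'child' ([nɔvulud], [nɔvuludɛ]) shows [d] unchanged in both environments, so [d] cannot be basic with [t] derived in isolation.
The alternation reflects intervocalic voicing: voiceless stops become voiced between vowels. /t/ is underlying.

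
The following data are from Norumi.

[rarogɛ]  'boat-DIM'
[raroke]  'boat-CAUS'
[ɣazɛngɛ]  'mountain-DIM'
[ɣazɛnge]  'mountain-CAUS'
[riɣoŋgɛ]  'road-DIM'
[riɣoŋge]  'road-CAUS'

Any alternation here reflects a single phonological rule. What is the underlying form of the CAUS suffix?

/-ke/

The CAUS morpheme has two allomorphs, [-ge] and [-ke].
The DIM suffix, which begins with [g], is invariant after every stem; so [g] is not altered by any rule here.
So the underlying form is /-ke/, and voiceless stops become voiced after a nasal.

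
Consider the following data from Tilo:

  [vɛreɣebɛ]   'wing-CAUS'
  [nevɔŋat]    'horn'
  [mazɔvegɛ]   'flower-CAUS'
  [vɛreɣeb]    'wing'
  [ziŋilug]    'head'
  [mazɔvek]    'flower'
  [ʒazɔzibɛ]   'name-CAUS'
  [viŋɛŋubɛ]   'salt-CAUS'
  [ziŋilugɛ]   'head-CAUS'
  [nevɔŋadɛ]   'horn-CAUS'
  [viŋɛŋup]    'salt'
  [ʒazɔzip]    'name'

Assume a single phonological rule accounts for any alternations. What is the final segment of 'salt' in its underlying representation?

The root 'salt' surfaces as [viŋɛŋubɛ] and [viŋɛŋup], with a stem-final [b] ~ [p] alternation.
Compare 'wing', with invariant [b] in [vɛreɣebɛ] and [vɛreɣeb]: an analysis with underlying /b/ and a rule producing [p] in isolation would wrongly predict alternation here too.
So /p/ is underlying, and a rule of intervocalic voicing — voiceless stops become voiced between vowels — gives [b].

/p/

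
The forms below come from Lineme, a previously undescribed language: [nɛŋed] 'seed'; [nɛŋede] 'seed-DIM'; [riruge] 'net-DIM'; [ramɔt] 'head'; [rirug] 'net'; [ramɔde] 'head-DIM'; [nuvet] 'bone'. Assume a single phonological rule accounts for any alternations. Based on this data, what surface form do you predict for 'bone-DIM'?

'head' shows [t] ~ [d] at the end of the stem ([ramɔt] vs [ramɔde]).
Compare 'seed', with invariant [d] in [nɛŋed] and [nɛŋede]: an analysis with underlying /d/ and a rule producing [t] in isolation would wrongly predict alternation here too.
The underlying segment must be /t/; voiceless stops become voiced between vowels, yielding [d] there.
From [nuvet] the stem 'bone' is /nuvet/; between vowels this yields [nuvede].

[nuvede]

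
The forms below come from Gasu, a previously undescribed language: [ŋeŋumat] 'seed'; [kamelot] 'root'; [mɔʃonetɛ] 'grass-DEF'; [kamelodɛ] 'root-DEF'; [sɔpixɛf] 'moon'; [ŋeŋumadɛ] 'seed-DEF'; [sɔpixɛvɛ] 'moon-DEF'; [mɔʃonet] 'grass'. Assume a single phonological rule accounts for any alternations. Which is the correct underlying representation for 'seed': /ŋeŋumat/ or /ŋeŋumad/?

/ŋeŋumad/

The root 'seed' surfaces as [ŋeŋumat] and [ŋeŋumadɛ], with a stem-final [t] ~ [d] alternation.
The stem 'grass' ([mɔʃonet], [mɔʃonetɛ]) shows [t] unchanged in both environments, so [t] cannot be basic with [d] derived before the DEF suffix.
The underlying segment must be /d/; voiced obstruents become voiceless word-finally, yielding [t] there.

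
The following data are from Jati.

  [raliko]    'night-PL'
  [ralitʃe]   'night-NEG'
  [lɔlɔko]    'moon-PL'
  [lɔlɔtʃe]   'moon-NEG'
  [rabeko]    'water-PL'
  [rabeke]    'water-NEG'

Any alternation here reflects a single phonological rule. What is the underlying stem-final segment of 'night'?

/tʃ/

In [raliko] and [ralitʃe] the final segment of 'night' alternates: [k] ~ [tʃ].
Compare 'water', with invariant [k] in [rabeko] and [rabeke]: an analysis with underlying /k/ and a rule producing [tʃ] before the NEG suffix would wrongly predict alternation here too.
The alternation reflects depalatalization: palato-alveolar /tʃ/ becomes [k] when no front vowel follows. /tʃ/ is underlying.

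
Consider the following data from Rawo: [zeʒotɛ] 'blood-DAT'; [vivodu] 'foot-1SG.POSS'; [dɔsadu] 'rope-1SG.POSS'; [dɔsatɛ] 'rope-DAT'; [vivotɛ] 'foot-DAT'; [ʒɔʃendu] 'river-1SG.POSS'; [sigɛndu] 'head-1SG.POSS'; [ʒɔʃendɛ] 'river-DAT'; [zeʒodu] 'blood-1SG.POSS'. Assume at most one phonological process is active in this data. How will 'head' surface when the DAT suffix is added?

[sigɛndɛ]

The DAT suffix surfaces as [-dɛ] and [-tɛ], depending on the final segment of the stem.
By contrast the 1SG.POSS suffix keeps its initial [d] throughout — that segment must be underlying.
So the underlying form is /-tɛ/, and voiceless stops become voiced after a nasal.
After 'head', which ends in a nasal, the suffix surfaces as [-dɛ], giving [sigɛndɛ].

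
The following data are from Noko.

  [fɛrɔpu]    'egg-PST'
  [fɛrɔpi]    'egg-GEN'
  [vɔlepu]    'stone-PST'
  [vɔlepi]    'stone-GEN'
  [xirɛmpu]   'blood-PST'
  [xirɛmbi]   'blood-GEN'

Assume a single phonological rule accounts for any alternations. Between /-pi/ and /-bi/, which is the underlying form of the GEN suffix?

/-bi/

The GEN suffix surfaces as [-bi] and [-pi], depending on the final segment of the stem.
The PST suffix, which begins with [p], is invariant after every stem; so [p] is not altered by any rule here.
So the underlying form is /-bi/, and voiced stops become voiceless after a vowel.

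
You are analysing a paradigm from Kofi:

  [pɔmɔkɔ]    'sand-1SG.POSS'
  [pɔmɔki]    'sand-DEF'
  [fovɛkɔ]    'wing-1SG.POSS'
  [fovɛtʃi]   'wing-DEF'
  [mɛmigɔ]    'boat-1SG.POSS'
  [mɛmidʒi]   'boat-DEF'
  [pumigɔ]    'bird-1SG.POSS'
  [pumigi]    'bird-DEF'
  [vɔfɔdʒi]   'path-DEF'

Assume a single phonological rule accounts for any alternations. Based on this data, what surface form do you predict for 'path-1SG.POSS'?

The stem for 'boat' ends in [g] in [mɛmigɔ] but [dʒ] in [mɛmidʒi].
The stem 'bird' ([pumigɔ], [pumigi]) shows [g] unchanged in both environments, so [g] cannot be basic with [dʒ] derived before the DEF suffix.
The underlying segment must be /dʒ/; palato-alveolar /tʃ/ and /dʒ/ become [k] and [g] when no front vowel follows, yielding [g] there.
The one attested form of 'path', [vɔfɔdʒi], shows underlying /vɔfɔdʒ/. Applying the same rule when no front vowel follows gives [vɔfɔgɔ].

[vɔfɔgɔ]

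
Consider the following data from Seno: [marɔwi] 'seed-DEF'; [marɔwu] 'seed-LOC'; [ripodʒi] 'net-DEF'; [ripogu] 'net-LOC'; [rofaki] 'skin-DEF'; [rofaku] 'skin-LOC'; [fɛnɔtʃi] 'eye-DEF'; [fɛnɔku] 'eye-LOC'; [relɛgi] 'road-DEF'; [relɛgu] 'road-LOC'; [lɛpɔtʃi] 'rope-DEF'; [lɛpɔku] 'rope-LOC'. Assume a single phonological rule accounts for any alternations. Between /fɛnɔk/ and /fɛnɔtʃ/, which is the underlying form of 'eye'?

/fɛnɔtʃ/

'eye' shows [tʃ] ~ [k] at the end of the stem ([fɛnɔtʃi] vs [fɛnɔku]).
Compare 'skin', with invariant [k] in [rofaki] and [rofaku]: an analysis with underlying /k/ and a rule producing [tʃ] before the DEF suffix would wrongly predict alternation here too.
Therefore /tʃ/ is basic and [k] is derived by depalatalization (palato-alveolar /tʃ/ and /dʒ/ become [k] and [g] when no front vowel follows).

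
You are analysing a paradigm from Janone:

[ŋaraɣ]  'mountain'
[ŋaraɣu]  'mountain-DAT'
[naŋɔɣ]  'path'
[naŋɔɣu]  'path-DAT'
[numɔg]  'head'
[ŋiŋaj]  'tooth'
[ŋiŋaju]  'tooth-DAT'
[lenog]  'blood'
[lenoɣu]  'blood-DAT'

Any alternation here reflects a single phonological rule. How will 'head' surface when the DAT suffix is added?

The root 'blood' surfaces as [lenog] and [lenoɣu], with a stem-final [g] ~ [ɣ] alternation.
If /ɣ/ were underlying and a rule turned it into [g] in isolation, 'mountain' would also alternate; but it has [ɣ] in both [ŋaraɣ] and [ŋaraɣu].
Therefore /g/ is basic and [ɣ] is derived by intervocalic spirantization (voiced stops become fricatives between vowels).
From [numɔg] the stem 'head' is /numɔg/; between vowels this yields [numɔɣu].

[numɔɣu]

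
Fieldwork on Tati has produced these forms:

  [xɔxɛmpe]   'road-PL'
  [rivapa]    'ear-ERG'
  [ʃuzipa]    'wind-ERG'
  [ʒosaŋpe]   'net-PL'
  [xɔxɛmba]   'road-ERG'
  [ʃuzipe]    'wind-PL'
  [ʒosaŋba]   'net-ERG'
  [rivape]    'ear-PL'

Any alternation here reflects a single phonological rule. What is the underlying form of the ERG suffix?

The ERG suffix surfaces as [-ba] and [-pa], depending on the final segment of the stem.
The PL suffix, which begins with [p], is invariant after every stem; so [p] is not altered by any rule here.
The ERG suffix is therefore /-ba/ underlyingly, with post-vocalic devoicing: voiced stops become voiceless after a vowel.

/-ba/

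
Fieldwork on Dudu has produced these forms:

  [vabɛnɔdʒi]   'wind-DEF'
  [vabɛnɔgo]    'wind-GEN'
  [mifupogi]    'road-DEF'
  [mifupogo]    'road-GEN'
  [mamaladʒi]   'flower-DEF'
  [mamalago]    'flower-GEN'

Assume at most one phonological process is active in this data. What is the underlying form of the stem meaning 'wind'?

The stem for 'wind' ends in [dʒ] in [vabɛnɔdʒi] but [g] in [vabɛnɔgo].
If /g/ were underlying and a rule turned it into [dʒ] before the DEF suffix, 'road' would also alternate; but it has [g] in both [mifupogi] and [mifupogo].
The alternation reflects depalatalization: palato-alveolar /dʒ/ becomes [g] when no front vowel follows. /dʒ/ is underlying.
Hence 'wind' is /vabɛnɔdʒ/ underlyingly.

/vabɛnɔdʒ/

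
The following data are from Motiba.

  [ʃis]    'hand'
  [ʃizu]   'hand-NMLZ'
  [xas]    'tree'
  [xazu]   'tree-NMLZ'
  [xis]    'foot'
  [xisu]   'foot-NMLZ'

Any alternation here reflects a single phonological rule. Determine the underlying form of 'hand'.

/ʃiz/

The stem for 'hand' ends in [s] in [ʃis] but [z] in [ʃizu].
If /s/ were underlying and a rule turned it into [z] before the NMLZ suffix, 'foot' would also alternate; but it has [s] in both [xis] and [xisu].
The alternation reflects word-final obstruent devoicing: voiced obstruents become voiceless word-finally. /z/ is underlying.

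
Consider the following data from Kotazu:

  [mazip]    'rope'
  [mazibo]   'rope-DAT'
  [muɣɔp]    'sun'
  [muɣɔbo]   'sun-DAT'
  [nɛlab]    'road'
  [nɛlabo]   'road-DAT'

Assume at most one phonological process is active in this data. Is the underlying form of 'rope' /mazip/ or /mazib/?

'rope' shows [p] ~ [b] at the end of the stem ([mazip] vs [mazibo]).
The stem 'road' ([nɛlab], [nɛlabo]) shows [b] unchanged in both environments, so [b] cannot be basic with [p] derived in isolation.
Therefore /p/ is basic and [b] is derived by intervocalic voicing (voiceless stops become voiced between vowels).

/mazip/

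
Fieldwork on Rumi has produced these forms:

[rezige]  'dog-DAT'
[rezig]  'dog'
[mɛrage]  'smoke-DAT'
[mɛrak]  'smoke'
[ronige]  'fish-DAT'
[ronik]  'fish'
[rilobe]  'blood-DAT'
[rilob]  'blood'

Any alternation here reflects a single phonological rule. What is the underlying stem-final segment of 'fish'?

The root 'fish' surfaces as [ronige] and [ronik], with a stem-final [g] ~ [k] alternation.
If /g/ were underlying and a rule turned it into [k] in isolation, 'dog' would also alternate; but it has [g] in both [rezige] and [rezig].
So /k/ is underlying, and a rule of intervocalic voicing — voiceless stops become voiced between vowels — gives [g].

/k/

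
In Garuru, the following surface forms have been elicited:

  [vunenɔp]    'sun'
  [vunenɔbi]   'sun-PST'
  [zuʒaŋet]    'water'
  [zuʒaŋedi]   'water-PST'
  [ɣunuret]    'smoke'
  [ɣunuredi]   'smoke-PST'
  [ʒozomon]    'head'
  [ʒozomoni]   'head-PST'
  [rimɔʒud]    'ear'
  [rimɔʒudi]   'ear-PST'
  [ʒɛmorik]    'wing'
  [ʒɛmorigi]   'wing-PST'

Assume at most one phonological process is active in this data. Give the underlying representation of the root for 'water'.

/zuʒaŋet/

The stem for 'water' ends in [t] in [zuʒaŋet] but [d] in [zuʒaŋedi].
If /d/ were underlying and a rule turned it into [t] in isolation, 'ear' would also alternate; but it has [d] in both [rimɔʒud] and [rimɔʒudi].
The underlying segment must be /t/; voiceless stops become voiced between vowels, yielding [d] there.
So 'water' = /zuʒaŋet/.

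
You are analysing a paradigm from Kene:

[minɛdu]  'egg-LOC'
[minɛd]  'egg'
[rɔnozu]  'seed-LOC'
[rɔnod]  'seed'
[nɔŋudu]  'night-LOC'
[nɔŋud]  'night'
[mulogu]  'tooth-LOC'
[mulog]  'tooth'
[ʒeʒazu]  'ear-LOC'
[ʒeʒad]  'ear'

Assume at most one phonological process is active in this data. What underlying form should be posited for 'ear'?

/ʒeʒaz/

The root 'ear' surfaces as [ʒeʒazu] and [ʒeʒad], with a stem-final [z] ~ [d] alternation.
The stem 'egg' ([minɛdu], [minɛd]) shows [d] unchanged in both environments, so [d] cannot be basic with [z] derived before the LOC suffix.
The alternation reflects word-final hardening: voiced fricatives become stops word-finally. /z/ is underlying.
Hence 'ear' is /ʒeʒaz/ underlyingly.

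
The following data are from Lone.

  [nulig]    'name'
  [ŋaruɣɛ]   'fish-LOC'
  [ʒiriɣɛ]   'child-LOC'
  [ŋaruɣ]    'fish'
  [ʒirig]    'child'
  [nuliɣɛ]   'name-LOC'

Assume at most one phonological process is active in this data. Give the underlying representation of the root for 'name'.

In [nuliɣɛ] and [nulig] the final segment of 'name' alternates: [ɣ] ~ [g].
If /ɣ/ were underlying and a rule turned it into [g] in isolation, 'fish' would also alternate; but it has [ɣ] in both [ŋaruɣɛ] and [ŋaruɣ].
So /g/ is underlying, and a rule of intervocalic spirantization — voiced stops become fricatives between vowels — gives [ɣ].
So 'name' = /nulig/.

/nulig/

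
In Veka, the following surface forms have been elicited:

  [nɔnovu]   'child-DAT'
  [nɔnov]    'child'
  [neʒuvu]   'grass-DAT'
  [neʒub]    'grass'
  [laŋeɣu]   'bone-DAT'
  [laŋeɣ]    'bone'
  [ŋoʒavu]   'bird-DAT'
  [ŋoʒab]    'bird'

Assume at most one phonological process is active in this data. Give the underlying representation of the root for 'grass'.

'grass' shows [v] ~ [b] at the end of the stem ([neʒuvu] vs [neʒub]).
But 'child' keeps [v] in both environments ([nɔnovu], [nɔnov]), so there is no rule changing /v/ to [b] in isolation.
The alternation reflects intervocalic spirantization: voiced stops become fricatives between vowels. /b/ is underlying.

/neʒub/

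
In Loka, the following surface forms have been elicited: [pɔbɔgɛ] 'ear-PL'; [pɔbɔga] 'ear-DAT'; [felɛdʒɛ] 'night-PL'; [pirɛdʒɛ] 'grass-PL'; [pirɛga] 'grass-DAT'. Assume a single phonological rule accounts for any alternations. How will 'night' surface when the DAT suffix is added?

[felɛga]

In [pirɛdʒɛ] and [pirɛga] the final segment of 'grass' alternates: [dʒ] ~ [g].
If /g/ were underlying and a rule turned it into [dʒ] before the PL suffix, 'ear' would also alternate; but it has [g] in both [pɔbɔgɛ] and [pɔbɔga].
The underlying segment must be /dʒ/; palato-alveolar /dʒ/ becomes [g] when no front vowel follows, yielding [g] there.
From [felɛdʒɛ] the stem 'night' is /felɛdʒ/; when no front vowel follows this yields [felɛga].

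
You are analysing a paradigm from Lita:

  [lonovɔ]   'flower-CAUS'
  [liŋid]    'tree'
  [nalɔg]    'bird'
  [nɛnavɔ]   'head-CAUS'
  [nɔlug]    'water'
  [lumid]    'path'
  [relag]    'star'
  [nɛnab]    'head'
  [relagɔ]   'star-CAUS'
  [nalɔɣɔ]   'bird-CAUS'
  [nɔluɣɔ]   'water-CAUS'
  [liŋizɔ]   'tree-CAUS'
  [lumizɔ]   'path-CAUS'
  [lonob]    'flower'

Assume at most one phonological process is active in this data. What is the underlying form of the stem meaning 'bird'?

The stem for 'bird' ends in [ɣ] in [nalɔɣɔ] but [g] in [nalɔg].
If /g/ were underlying and a rule turned it into [ɣ] before the CAUS suffix, 'star' would also alternate; but it has [g] in both [relagɔ] and [relag].
So /ɣ/ is underlying, and a rule of word-final hardening — voiced fricatives become stops word-finally — gives [g].
So 'bird' = /nalɔɣ/.

/nalɔɣ/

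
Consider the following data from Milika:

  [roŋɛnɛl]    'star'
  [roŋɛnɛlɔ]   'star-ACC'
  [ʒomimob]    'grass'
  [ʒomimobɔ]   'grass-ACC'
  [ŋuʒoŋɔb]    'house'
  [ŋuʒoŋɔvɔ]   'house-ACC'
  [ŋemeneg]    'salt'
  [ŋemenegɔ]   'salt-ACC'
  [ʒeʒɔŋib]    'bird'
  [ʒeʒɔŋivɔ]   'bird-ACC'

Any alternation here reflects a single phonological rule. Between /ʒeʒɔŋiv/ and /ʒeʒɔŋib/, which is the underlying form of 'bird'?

In [ʒeʒɔŋib] and [ʒeʒɔŋivɔ] the final segment of 'bird' alternates: [b] ~ [v].
Compare 'grass', with invariant [b] in [ʒomimob] and [ʒomimobɔ]: an analysis with underlying /b/ and a rule producing [v] before the ACC suffix would wrongly predict alternation here too.
So /v/ is underlying, and a rule of word-final hardening — voiced fricatives become stops word-finally — gives [b].

/ʒeʒɔŋiv/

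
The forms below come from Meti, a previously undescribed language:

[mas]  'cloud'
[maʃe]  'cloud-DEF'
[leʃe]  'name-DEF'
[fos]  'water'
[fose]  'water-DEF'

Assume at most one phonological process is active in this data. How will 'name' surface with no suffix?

'cloud' shows [s] ~ [ʃ] at the end of the stem ([mas] vs [maʃe]).
But 'water' keeps [s] in both environments ([fos], [fose]), so there is no rule changing /s/ to [ʃ] before the DEF suffix.
Therefore /ʃ/ is basic and [s] is derived by depalatalization (palato-alveolar /ʃ/ becomes [s] when no front vowel follows).
From [leʃe] the stem 'name' is /leʃ/; when no front vowel follows this yields [les].

[les]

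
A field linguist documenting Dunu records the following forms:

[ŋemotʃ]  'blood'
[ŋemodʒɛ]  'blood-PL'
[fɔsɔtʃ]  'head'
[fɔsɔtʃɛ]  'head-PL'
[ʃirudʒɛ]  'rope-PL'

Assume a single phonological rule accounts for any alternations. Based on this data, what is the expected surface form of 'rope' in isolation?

In [ŋemotʃ] and [ŋemodʒɛ] the final segment of 'blood' alternates: [tʃ] ~ [dʒ].
Compare 'head', with invariant [tʃ] in [fɔsɔtʃ] and [fɔsɔtʃɛ]: an analysis with underlying /tʃ/ and a rule producing [dʒ] before the PL suffix would wrongly predict alternation here too.
The alternation reflects word-final obstruent devoicing: voiced obstruents become voiceless word-finally. /dʒ/ is underlying.
The one attested form of 'rope', [ʃirudʒɛ], shows underlying /ʃirudʒ/. Applying the same rule word-finally gives [ʃirutʃ].

[ʃirutʃ]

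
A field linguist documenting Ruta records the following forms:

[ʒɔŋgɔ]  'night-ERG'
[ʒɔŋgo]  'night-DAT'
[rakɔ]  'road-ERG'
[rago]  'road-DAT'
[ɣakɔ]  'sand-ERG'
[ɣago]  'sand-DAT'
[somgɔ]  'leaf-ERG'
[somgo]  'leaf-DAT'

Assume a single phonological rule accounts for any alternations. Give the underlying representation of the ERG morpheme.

The ERG suffix surfaces as [-gɔ] and [-kɔ], depending on the final segment of the stem.
By contrast the DAT suffix keeps its initial [g] throughout — that segment must be underlying.
The ERG suffix is therefore /-kɔ/ underlyingly, with post-nasal voicing: voiceless stops become voiced after a nasal.

/-kɔ/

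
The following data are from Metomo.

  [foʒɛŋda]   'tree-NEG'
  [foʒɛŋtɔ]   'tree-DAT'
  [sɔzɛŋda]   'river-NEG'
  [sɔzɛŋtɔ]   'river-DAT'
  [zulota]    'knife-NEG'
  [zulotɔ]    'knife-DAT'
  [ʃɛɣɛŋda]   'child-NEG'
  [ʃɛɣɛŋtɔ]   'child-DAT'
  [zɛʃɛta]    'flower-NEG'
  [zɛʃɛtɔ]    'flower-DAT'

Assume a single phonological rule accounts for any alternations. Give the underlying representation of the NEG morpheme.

/-da/

The NEG morpheme has two allomorphs, [-da] and [-ta].
The DAT suffix, which begins with [t], is invariant after every stem; so [t] is not altered by any rule here.
The NEG suffix is therefore /-da/ underlyingly, with post-vocalic devoicing: voiced stops become voiceless after a vowel.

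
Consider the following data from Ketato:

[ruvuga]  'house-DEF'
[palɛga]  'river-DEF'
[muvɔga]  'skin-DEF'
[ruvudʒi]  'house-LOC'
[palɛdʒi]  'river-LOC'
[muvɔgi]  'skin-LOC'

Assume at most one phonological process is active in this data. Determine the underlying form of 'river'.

The stem for 'river' ends in [g] in [palɛga] but [dʒ] in [palɛdʒi].
If /g/ were underlying and a rule turned it into [dʒ] before the LOC suffix, 'skin' would also alternate; but it has [g] in both [muvɔga] and [muvɔgi].
Therefore /dʒ/ is basic and [g] is derived by depalatalization (palato-alveolar /dʒ/ becomes [g] when no front vowel follows).

/palɛdʒ/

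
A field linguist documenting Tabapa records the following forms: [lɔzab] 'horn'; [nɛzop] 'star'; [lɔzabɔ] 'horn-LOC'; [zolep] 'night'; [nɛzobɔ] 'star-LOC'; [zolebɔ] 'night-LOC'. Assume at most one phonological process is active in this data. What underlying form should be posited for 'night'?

/zolep/

In [zolebɔ] and [zolep] the final segment of 'night' alternates: [b] ~ [p].
But 'horn' keeps [b] in both environments ([lɔzabɔ], [lɔzab]), so there is no rule changing /b/ to [p] in isolation.
Therefore /p/ is basic and [b] is derived by intervocalic voicing (voiceless stops become voiced between vowels).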